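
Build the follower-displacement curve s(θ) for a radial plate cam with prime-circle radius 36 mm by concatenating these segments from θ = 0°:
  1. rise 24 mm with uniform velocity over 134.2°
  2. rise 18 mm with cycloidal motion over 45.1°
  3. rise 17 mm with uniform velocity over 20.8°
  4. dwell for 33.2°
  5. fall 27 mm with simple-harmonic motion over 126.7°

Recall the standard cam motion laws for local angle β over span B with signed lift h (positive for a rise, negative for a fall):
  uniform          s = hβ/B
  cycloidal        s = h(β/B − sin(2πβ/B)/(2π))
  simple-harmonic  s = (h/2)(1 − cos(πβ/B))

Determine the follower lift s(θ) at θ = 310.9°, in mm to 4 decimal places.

seg 1 [0°–134.2°] uniform, h=24: full span → s += 24 → s = 24.0000
seg 2 [134.2°–179.3°] cycloidal, h=18: full span → s += 18 → s = 42.0000
seg 3 [179.3°–200.1°] uniform, h=17: full span → s += 17 → s = 59.0000
seg 4 [200.1°–233.3°] dwell: s stays 59.0000
seg 5 [233.3°–360°] simple-harmonic, h=-27: θ=310.9° here. β=77.6, B=126.7. -27/2·(1 − cos(π·0.6125)) = -18.1714 → s = 40.8286

40.8286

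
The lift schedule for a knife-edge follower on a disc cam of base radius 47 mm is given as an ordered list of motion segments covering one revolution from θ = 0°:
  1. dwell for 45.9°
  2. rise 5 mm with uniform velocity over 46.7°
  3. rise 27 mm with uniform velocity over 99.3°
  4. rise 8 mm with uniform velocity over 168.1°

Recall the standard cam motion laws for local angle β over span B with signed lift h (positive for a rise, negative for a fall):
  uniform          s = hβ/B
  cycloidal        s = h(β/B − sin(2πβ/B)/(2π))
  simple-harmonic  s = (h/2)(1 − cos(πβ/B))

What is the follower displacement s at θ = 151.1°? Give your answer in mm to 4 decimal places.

seg 1 [0°–45.9°] dwell: s stays 0.0000
seg 2 [45.9°–92.6°] uniform, h=5: full span → s += 5 → s = 5.0000
seg 3 [92.6°–191.9°] uniform, h=27: θ=151.1° here. β=58.5, B=99.3. 27·58.5/99.3 = 15.9063 → s = 20.9063

20.9063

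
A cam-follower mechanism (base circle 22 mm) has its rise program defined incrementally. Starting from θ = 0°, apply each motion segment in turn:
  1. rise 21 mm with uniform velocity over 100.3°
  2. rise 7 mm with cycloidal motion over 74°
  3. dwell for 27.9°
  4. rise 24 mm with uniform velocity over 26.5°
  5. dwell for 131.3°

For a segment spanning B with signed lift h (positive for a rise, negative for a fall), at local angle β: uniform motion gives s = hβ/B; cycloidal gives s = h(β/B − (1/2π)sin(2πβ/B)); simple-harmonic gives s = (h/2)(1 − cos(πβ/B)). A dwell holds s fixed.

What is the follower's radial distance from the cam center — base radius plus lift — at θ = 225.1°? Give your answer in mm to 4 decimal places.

seg 1 [0°–100.3°] uniform, h=21: full span → s += 21 → s = 21.0000
seg 2 [100.3°–174.3°] cycloidal, h=7: full span → s += 7 → s = 28.0000
seg 3 [174.3°–202.2°] dwell: s stays 28.0000
seg 4 [202.2°–228.7°] uniform, h=24: θ=225.1° here. β=22.9, B=26.5. 24·22.9/26.5 = 20.7396 → s = 48.7396
radial distance = base radius + s = 22 + 48.7396 = 70.7396

70.7396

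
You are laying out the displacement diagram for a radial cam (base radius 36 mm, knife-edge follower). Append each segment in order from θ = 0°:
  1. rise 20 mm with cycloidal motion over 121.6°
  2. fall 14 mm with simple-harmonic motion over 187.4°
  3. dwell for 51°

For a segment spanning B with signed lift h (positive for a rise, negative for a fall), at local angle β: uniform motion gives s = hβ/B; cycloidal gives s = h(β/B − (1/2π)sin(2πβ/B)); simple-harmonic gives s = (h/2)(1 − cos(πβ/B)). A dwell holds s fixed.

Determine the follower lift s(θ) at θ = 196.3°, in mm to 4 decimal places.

seg 1 [0°–121.6°] cycloidal, h=20: full span → s += 20 → s = 20.0000
seg 2 [121.6°–309°] simple-harmonic, h=-14: θ=196.3° here. β=74.7, B=187.4. -14/2·(1 − cos(π·0.3986)) = -4.8079 → s = 15.1921

15.1921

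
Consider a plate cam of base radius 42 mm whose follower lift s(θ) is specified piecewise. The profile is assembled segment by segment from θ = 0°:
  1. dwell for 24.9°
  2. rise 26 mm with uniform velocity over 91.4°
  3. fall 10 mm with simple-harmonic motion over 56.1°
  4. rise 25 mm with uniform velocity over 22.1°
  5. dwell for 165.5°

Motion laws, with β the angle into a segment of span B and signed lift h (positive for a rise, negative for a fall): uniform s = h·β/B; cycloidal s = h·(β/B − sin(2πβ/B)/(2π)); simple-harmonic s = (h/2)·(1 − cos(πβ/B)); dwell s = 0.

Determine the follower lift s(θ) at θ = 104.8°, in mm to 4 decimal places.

seg 1 [0°–24.9°] dwell: s stays 0.0000
seg 2 [24.9°–116.3°] uniform, h=26: θ=104.8° here. β=79.9, B=91.4. 26·79.9/91.4 = 22.7287 → s = 22.7287

22.7287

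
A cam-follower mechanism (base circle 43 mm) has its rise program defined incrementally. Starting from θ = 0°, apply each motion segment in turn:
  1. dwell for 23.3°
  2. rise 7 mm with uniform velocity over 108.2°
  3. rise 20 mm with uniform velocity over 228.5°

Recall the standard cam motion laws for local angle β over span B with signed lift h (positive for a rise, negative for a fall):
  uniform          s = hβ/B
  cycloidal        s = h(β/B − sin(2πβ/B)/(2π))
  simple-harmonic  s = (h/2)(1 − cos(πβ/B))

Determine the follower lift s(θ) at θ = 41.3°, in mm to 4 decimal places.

seg 1 [0°–23.3°] dwell: s stays 0.0000
seg 2 [23.3°–131.5°] uniform, h=7: θ=41.3° here. β=18, B=108.2. 7·18/108.2 = 1.1645 → s = 1.1645

1.1645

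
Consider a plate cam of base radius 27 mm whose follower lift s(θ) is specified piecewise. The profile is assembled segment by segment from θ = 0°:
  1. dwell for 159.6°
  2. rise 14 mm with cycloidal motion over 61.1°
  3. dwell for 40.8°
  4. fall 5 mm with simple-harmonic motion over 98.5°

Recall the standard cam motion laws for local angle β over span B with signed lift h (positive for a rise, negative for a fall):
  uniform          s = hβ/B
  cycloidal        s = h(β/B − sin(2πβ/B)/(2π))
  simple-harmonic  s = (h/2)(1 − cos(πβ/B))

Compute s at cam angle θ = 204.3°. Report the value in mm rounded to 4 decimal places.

seg 1 [0°–159.6°] dwell: s stays 0.0000
seg 2 [159.6°–220.7°] cycloidal, h=14: θ=204.3° here. β=44.7, B=61.1. 14·(0.7316 − sin(2π·0.7316)/(2π)) = 12.4555 → s = 12.4555

12.4555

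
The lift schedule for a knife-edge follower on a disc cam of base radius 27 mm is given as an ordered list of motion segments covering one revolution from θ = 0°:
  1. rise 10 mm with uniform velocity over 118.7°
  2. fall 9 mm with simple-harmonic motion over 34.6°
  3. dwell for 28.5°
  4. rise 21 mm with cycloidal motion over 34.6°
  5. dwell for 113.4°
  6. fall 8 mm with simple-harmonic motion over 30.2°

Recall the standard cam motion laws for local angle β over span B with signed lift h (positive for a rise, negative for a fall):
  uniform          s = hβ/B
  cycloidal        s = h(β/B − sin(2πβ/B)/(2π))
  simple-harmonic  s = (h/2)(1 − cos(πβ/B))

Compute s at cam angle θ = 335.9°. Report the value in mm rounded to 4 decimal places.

seg 1 [0°–118.7°] uniform, h=10: full span → s += 10 → s = 10.0000
seg 2 [118.7°–153.3°] simple-harmonic, h=-9: full span → s += -9 → s = 1.0000
seg 3 [153.3°–181.8°] dwell: s stays 1.0000
seg 4 [181.8°–216.4°] cycloidal, h=21: full span → s += 21 → s = 22.0000
seg 5 [216.4°–329.8°] dwell: s stays 22.0000
seg 6 [329.8°–360°] simple-harmonic, h=-8: θ=335.9° here. β=6.1, B=30.2. -8/2·(1 − cos(π·0.2020)) = -0.7787 → s = 21.2213

21.2213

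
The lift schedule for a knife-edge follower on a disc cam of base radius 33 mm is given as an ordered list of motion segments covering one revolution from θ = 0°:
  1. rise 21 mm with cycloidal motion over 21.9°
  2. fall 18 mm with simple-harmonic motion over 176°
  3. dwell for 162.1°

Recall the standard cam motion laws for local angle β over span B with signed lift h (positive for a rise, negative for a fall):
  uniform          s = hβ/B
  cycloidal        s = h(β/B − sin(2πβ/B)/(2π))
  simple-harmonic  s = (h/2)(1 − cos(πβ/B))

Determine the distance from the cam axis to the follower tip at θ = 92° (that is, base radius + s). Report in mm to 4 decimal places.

seg 1 [0°–21.9°] cycloidal, h=21: full span → s += 21 → s = 21.0000
seg 2 [21.9°–197.9°] simple-harmonic, h=-18: θ=92° here. β=70.1, B=176. -18/2·(1 − cos(π·0.3983)) = -6.1731 → s = 14.8269
radial distance = base radius + s = 33 + 14.8269 = 47.8269

47.8269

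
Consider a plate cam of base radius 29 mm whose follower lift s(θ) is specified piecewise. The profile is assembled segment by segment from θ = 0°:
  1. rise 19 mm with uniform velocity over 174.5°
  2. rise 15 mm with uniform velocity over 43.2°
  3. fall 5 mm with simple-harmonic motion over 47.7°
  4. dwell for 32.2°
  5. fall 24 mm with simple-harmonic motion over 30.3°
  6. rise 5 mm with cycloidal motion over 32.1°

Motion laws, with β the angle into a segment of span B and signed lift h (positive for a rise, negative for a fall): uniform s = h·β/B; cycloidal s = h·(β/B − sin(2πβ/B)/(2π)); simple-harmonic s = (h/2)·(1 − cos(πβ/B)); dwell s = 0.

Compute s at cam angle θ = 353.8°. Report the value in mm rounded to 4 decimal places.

seg 1 [0°–174.5°] uniform, h=19: full span → s += 19 → s = 19.0000
seg 2 [174.5°–217.7°] uniform, h=15: full span → s += 15 → s = 34.0000
seg 3 [217.7°–265.4°] simple-harmonic, h=-5: full span → s += -5 → s = 29.0000
seg 4 [265.4°–297.6°] dwell: s stays 29.0000
seg 5 [297.6°–327.9°] simple-harmonic, h=-24: full span → s += -24 → s = 5.0000
seg 6 [327.9°–360°] cycloidal, h=5: θ=353.8° here. β=25.9, B=32.1. 5·(0.8069 − sin(2π·0.8069)/(2π)) = 4.7798 → s = 9.7798

9.7798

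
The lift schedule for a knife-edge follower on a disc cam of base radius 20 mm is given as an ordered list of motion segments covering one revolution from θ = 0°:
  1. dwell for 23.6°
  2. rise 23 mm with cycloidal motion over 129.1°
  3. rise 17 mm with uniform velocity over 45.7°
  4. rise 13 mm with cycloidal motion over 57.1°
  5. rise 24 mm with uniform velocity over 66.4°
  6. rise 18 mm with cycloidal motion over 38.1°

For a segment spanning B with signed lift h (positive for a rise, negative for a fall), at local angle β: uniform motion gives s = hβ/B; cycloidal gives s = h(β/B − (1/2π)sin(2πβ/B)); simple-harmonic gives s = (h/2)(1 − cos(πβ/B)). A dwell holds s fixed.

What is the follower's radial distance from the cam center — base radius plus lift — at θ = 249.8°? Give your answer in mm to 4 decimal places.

seg 1 [0°–23.6°] dwell: s stays 0.0000
seg 2 [23.6°–152.7°] cycloidal, h=23: full span → s += 23 → s = 23.0000
seg 3 [152.7°–198.4°] uniform, h=17: full span → s += 17 → s = 40.0000
seg 4 [198.4°–255.5°] cycloidal, h=13: θ=249.8° here. β=51.4, B=57.1. 13·(0.9002 − sin(2π·0.9002)/(2π)) = 12.9166 → s = 52.9166
radial distance = base radius + s = 20 + 52.9166 = 72.9166

72.9166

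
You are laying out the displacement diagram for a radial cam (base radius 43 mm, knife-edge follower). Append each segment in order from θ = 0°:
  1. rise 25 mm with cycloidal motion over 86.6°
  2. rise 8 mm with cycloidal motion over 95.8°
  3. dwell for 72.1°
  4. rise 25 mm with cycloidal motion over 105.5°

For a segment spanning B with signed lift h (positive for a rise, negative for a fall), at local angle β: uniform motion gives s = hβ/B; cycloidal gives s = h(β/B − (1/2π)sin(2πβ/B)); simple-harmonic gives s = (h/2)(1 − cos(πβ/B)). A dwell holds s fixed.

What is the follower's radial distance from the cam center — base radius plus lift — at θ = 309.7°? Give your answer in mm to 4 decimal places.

seg 1 [0°–86.6°] cycloidal, h=25: full span → s += 25 → s = 25.0000
seg 2 [86.6°–182.4°] cycloidal, h=8: full span → s += 8 → s = 33.0000
seg 3 [182.4°–254.5°] dwell: s stays 33.0000
seg 4 [254.5°–360°] cycloidal, h=25: θ=309.7° here. β=55.2, B=105.5. 25·(0.5232 − sin(2π·0.5232)/(2π)) = 13.6591 → s = 46.6591
radial distance = base radius + s = 43 + 46.6591 = 89.6591

89.6591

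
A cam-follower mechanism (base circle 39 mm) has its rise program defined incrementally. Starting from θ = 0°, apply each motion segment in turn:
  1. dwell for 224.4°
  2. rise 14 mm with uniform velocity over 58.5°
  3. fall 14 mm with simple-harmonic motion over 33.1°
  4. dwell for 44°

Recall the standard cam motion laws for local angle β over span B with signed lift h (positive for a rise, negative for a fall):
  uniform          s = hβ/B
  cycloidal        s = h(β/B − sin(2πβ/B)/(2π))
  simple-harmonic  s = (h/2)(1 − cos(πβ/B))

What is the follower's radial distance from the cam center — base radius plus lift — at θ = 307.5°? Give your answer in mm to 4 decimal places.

seg 1 [0°–224.4°] dwell: s stays 0.0000
seg 2 [224.4°–282.9°] uniform, h=14: full span → s += 14 → s = 14.0000
seg 3 [282.9°–316°] simple-harmonic, h=-14: θ=307.5° here. β=24.6, B=33.1. -14/2·(1 − cos(π·0.7432)) = -11.8429 → s = 2.1571
radial distance = base radius + s = 39 + 2.1571 = 41.1571

41.1571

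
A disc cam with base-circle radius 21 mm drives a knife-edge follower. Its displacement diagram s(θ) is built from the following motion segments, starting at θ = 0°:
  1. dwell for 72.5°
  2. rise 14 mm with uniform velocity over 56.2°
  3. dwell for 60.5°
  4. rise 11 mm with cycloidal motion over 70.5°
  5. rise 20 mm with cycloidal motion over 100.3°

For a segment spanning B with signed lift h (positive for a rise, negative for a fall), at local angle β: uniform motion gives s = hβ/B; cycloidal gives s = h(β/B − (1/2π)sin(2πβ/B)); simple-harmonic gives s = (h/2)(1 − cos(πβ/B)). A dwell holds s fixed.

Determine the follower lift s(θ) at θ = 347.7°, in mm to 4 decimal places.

seg 1 [0°–72.5°] dwell: s stays 0.0000
seg 2 [72.5°–128.7°] uniform, h=14: full span → s += 14 → s = 14.0000
seg 3 [128.7°–189.2°] dwell: s stays 14.0000
seg 4 [189.2°–259.7°] cycloidal, h=11: full span → s += 11 → s = 25.0000
seg 5 [259.7°–360°] cycloidal, h=20: θ=347.7° here. β=88, B=100.3. 20·(0.8774 − sin(2π·0.8774)/(2π)) = 19.7644 → s = 44.7644

44.7644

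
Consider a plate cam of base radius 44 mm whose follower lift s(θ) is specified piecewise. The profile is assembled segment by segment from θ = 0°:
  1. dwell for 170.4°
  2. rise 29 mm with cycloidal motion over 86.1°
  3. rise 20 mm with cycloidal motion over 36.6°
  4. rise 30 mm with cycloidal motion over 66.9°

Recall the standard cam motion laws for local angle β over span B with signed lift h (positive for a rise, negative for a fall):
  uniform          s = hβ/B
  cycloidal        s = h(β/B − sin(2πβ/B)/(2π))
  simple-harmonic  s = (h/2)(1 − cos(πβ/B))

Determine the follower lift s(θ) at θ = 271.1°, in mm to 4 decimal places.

seg 1 [0°–170.4°] dwell: s stays 0.0000
seg 2 [170.4°–256.5°] cycloidal, h=29: full span → s += 29 → s = 29.0000
seg 3 [256.5°–293.1°] cycloidal, h=20: θ=271.1° here. β=14.6, B=36.6. 20·(0.3989 − sin(2π·0.3989)/(2π)) = 6.0895 → s = 35.0895

35.0895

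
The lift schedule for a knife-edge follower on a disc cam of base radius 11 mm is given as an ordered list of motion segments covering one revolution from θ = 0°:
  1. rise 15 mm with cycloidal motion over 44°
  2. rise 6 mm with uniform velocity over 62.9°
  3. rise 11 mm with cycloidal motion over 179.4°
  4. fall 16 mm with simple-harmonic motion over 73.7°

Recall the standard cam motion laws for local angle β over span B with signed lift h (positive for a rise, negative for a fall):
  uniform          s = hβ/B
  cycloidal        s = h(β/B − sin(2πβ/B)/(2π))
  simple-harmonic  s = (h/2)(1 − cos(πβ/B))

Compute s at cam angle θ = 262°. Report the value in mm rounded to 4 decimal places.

seg 1 [0°–44°] cycloidal, h=15: full span → s += 15 → s = 15.0000
seg 2 [44°–106.9°] uniform, h=6: full span → s += 6 → s = 21.0000
seg 3 [106.9°–286.3°] cycloidal, h=11: θ=262° here. β=155.1, B=179.4. 11·(0.8645 − sin(2π·0.8645)/(2π)) = 10.8265 → s = 31.8265

31.8265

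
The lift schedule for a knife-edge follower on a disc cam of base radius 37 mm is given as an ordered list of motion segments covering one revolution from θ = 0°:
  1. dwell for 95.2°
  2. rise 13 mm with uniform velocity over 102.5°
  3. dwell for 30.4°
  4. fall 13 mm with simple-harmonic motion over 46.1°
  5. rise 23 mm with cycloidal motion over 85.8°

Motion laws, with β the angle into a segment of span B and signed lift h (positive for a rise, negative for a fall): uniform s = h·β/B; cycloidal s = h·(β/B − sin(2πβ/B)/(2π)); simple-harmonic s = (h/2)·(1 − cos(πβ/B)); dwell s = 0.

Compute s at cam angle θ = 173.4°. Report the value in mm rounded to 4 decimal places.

seg 1 [0°–95.2°] dwell: s stays 0.0000
seg 2 [95.2°–197.7°] uniform, h=13: θ=173.4° here. β=78.2, B=102.5. 13·78.2/102.5 = 9.9180 → s = 9.9180

9.9180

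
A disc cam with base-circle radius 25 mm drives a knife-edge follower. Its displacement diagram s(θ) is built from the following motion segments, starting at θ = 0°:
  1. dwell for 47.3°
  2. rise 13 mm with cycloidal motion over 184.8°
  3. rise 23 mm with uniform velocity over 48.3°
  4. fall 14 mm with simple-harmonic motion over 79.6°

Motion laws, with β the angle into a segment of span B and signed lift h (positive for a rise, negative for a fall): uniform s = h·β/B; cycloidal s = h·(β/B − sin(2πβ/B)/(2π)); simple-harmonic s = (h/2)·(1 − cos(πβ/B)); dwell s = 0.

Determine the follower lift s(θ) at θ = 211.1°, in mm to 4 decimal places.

seg 1 [0°–47.3°] dwell: s stays 0.0000
seg 2 [47.3°–232.1°] cycloidal, h=13: θ=211.1° here. β=163.8, B=184.8. 13·(0.8864 − sin(2π·0.8864)/(2π)) = 12.8776 → s = 12.8776

12.8776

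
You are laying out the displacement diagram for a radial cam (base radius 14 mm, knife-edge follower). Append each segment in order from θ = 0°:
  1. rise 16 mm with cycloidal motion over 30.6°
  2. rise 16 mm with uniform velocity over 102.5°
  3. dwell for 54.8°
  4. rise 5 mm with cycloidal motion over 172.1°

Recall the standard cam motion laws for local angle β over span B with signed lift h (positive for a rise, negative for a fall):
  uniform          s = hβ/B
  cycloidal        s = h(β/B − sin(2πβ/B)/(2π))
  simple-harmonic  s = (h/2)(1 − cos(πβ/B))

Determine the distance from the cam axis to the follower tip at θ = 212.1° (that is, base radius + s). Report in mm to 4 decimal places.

seg 1 [0°–30.6°] cycloidal, h=16: full span → s += 16 → s = 16.0000
seg 2 [30.6°–133.1°] uniform, h=16: full span → s += 16 → s = 32.0000
seg 3 [133.1°–187.9°] dwell: s stays 32.0000
seg 4 [187.9°–360°] cycloidal, h=5: θ=212.1° here. β=24.2, B=172.1. 5·(0.1406 − sin(2π·0.1406)/(2π)) = 0.0880 → s = 32.0880
radial distance = base radius + s = 14 + 32.0880 = 46.0880

46.0880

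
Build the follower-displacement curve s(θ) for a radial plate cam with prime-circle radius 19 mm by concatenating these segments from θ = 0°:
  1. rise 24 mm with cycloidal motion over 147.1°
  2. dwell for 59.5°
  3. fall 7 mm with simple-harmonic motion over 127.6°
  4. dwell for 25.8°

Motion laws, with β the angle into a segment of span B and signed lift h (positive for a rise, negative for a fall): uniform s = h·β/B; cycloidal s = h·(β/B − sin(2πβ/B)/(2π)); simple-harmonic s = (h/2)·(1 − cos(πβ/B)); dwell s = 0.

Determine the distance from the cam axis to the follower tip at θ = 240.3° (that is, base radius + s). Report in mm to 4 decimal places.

seg 1 [0°–147.1°] cycloidal, h=24: full span → s += 24 → s = 24.0000
seg 2 [147.1°–206.6°] dwell: s stays 24.0000
seg 3 [206.6°–334.2°] simple-harmonic, h=-7: θ=240.3° here. β=33.7, B=127.6. -7/2·(1 − cos(π·0.2641)) = -1.1372 → s = 22.8628
radial distance = base radius + s = 19 + 22.8628 = 41.8628

41.8628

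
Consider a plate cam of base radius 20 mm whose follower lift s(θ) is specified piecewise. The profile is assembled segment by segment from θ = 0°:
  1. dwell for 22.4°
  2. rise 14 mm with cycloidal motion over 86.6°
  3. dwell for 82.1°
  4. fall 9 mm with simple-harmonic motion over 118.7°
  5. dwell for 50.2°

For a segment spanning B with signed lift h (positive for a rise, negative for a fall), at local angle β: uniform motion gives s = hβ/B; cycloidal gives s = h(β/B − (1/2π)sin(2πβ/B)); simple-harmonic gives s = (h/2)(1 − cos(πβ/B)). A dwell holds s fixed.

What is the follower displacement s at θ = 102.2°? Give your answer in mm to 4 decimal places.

seg 1 [0°–22.4°] dwell: s stays 0.0000
seg 2 [22.4°–109°] cycloidal, h=14: θ=102.2° here. β=79.8, B=86.6. 14·(0.9215 − sin(2π·0.9215)/(2π)) = 13.9559 → s = 13.9559

13.9559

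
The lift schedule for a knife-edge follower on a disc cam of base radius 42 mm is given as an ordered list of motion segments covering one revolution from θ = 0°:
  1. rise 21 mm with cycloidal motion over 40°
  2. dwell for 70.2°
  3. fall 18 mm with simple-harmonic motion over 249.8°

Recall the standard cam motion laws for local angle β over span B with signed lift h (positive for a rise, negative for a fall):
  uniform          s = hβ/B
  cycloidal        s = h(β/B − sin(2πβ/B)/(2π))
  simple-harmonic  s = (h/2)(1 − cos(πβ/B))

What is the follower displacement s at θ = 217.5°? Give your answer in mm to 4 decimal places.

seg 1 [0°–40°] cycloidal, h=21: full span → s += 21 → s = 21.0000
seg 2 [40°–110.2°] dwell: s stays 21.0000
seg 3 [110.2°–360°] simple-harmonic, h=-18: θ=217.5° here. β=107.3, B=249.8. -18/2·(1 − cos(π·0.4295)) = -7.0241 → s = 13.9759

13.9759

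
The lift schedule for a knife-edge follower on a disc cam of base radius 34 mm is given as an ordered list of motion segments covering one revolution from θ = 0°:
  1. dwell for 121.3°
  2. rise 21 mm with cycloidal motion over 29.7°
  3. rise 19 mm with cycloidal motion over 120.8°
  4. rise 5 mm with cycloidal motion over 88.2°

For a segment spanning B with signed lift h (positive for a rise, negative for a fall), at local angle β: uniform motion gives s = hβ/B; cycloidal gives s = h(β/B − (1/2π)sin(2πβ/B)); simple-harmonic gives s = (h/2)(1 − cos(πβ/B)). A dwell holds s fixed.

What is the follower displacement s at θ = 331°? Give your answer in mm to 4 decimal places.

seg 1 [0°–121.3°] dwell: s stays 0.0000
seg 2 [121.3°–151°] cycloidal, h=21: full span → s += 21 → s = 21.0000
seg 3 [151°–271.8°] cycloidal, h=19: full span → s += 19 → s = 40.0000
seg 4 [271.8°–360°] cycloidal, h=5: θ=331° here. β=59.2, B=88.2. 5·(0.6712 − sin(2π·0.6712)/(2π)) = 4.0562 → s = 44.0562

44.0562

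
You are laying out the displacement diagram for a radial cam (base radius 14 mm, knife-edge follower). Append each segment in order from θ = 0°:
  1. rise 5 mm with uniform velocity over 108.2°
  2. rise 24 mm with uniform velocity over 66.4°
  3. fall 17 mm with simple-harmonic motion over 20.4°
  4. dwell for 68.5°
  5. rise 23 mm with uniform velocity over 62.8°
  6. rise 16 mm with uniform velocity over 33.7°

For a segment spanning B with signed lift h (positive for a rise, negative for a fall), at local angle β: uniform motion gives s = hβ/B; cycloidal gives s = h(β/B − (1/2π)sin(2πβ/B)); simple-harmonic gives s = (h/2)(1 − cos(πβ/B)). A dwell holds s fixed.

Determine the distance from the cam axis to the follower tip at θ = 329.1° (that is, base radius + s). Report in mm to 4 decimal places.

seg 1 [0°–108.2°] uniform, h=5: full span → s += 5 → s = 5.0000
seg 2 [108.2°–174.6°] uniform, h=24: full span → s += 24 → s = 29.0000
seg 3 [174.6°–195°] simple-harmonic, h=-17: full span → s += -17 → s = 12.0000
seg 4 [195°–263.5°] dwell: s stays 12.0000
seg 5 [263.5°–326.3°] uniform, h=23: full span → s += 23 → s = 35.0000
seg 6 [326.3°–360°] uniform, h=16: θ=329.1° here. β=2.8, B=33.7. 16·2.8/33.7 = 1.3294 → s = 36.3294
radial distance = base radius + s = 14 + 36.3294 = 50.3294

50.3294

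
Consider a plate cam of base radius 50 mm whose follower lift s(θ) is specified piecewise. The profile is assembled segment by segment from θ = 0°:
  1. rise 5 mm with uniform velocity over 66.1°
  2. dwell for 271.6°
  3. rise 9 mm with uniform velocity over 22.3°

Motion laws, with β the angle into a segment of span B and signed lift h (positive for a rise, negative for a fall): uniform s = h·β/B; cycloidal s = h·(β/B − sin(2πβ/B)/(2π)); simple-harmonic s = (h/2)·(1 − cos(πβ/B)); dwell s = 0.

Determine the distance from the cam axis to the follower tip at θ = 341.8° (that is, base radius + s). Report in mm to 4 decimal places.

seg 1 [0°–66.1°] uniform, h=5: full span → s += 5 → s = 5.0000
seg 2 [66.1°–337.7°] dwell: s stays 5.0000
seg 3 [337.7°–360°] uniform, h=9: θ=341.8° here. β=4.1, B=22.3. 9·4.1/22.3 = 1.6547 → s = 6.6547
radial distance = base radius + s = 50 + 6.6547 = 56.6547

56.6547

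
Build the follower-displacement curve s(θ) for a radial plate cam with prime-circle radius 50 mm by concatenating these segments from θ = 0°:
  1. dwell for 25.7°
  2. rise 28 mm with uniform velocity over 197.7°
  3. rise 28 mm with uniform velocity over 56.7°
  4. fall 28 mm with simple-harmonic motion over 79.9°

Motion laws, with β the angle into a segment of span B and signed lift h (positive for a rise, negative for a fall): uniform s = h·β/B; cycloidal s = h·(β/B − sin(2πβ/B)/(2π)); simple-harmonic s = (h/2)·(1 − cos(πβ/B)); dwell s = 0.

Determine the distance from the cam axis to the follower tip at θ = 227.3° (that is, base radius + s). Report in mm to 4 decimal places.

seg 1 [0°–25.7°] dwell: s stays 0.0000
seg 2 [25.7°–223.4°] uniform, h=28: full span → s += 28 → s = 28.0000
seg 3 [223.4°–280.1°] uniform, h=28: θ=227.3° here. β=3.9, B=56.7. 28·3.9/56.7 = 1.9259 → s = 29.9259
radial distance = base radius + s = 50 + 29.9259 = 79.9259

79.9259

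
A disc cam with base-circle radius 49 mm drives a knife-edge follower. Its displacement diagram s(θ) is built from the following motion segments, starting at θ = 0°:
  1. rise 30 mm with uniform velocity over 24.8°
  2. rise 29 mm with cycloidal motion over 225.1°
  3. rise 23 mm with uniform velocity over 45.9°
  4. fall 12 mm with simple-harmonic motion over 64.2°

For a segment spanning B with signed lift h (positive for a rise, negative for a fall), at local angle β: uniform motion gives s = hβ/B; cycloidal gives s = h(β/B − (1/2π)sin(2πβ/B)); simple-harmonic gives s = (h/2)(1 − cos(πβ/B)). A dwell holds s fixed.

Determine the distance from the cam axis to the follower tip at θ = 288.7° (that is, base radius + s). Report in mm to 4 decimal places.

seg 1 [0°–24.8°] uniform, h=30: full span → s += 30 → s = 30.0000
seg 2 [24.8°–249.9°] cycloidal, h=29: full span → s += 29 → s = 59.0000
seg 3 [249.9°–295.8°] uniform, h=23: θ=288.7° here. β=38.8, B=45.9. 23·38.8/45.9 = 19.4423 → s = 78.4423
radial distance = base radius + s = 49 + 78.4423 = 127.4423

127.4423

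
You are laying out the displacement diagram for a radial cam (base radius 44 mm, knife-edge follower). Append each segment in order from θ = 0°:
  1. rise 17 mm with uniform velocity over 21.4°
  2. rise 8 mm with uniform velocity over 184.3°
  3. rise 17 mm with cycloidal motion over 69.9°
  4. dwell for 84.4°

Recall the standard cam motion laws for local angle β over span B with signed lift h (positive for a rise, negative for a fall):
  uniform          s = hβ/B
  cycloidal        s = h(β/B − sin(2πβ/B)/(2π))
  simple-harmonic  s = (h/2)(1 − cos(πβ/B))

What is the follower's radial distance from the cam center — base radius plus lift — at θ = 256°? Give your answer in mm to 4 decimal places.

seg 1 [0°–21.4°] uniform, h=17: full span → s += 17 → s = 17.0000
seg 2 [21.4°–205.7°] uniform, h=8: full span → s += 8 → s = 25.0000
seg 3 [205.7°–275.6°] cycloidal, h=17: θ=256° here. β=50.3, B=69.9. 17·(0.7196 − sin(2π·0.7196)/(2π)) = 14.8896 → s = 39.8896
radial distance = base radius + s = 44 + 39.8896 = 83.8896

83.8896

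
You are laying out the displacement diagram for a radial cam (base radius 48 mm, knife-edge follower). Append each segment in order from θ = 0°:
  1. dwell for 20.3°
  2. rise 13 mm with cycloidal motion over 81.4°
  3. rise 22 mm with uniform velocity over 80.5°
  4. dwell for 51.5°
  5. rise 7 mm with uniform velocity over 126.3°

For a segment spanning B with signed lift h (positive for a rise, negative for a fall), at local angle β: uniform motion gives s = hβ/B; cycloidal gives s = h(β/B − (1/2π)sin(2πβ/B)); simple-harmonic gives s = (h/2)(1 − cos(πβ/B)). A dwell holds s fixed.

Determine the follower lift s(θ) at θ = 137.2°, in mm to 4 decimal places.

seg 1 [0°–20.3°] dwell: s stays 0.0000
seg 2 [20.3°–101.7°] cycloidal, h=13: full span → s += 13 → s = 13.0000
seg 3 [101.7°–182.2°] uniform, h=22: θ=137.2° here. β=35.5, B=80.5. 22·35.5/80.5 = 9.7019 → s = 22.7019

22.7019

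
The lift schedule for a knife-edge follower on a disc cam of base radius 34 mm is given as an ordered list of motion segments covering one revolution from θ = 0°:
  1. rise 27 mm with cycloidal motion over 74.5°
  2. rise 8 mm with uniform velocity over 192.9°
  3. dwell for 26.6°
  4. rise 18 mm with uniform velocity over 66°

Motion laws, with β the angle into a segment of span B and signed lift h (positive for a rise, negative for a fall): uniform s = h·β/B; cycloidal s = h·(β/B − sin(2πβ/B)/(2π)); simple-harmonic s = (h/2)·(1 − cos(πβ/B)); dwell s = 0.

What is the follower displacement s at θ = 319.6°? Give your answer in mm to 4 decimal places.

seg 1 [0°–74.5°] cycloidal, h=27: full span → s += 27 → s = 27.0000
seg 2 [74.5°–267.4°] uniform, h=8: full span → s += 8 → s = 35.0000
seg 3 [267.4°–294°] dwell: s stays 35.0000
seg 4 [294°–360°] uniform, h=18: θ=319.6° here. β=25.6, B=66. 18·25.6/66 = 6.9818 → s = 41.9818

41.9818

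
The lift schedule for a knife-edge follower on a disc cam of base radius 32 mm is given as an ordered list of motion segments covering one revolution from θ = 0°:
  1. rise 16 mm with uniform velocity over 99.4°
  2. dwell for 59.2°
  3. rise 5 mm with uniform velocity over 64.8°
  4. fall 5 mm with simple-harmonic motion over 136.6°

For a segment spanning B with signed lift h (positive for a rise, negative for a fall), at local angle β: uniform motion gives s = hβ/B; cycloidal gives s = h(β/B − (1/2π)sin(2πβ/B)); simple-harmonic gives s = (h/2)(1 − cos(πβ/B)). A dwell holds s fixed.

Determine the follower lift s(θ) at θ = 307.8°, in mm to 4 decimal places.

seg 1 [0°–99.4°] uniform, h=16: full span → s += 16 → s = 16.0000
seg 2 [99.4°–158.6°] dwell: s stays 16.0000
seg 3 [158.6°–223.4°] uniform, h=5: full span → s += 5 → s = 21.0000
seg 4 [223.4°–360°] simple-harmonic, h=-5: θ=307.8° here. β=84.4, B=136.6. -5/2·(1 − cos(π·0.6179)) = -3.4047 → s = 17.5953

17.5953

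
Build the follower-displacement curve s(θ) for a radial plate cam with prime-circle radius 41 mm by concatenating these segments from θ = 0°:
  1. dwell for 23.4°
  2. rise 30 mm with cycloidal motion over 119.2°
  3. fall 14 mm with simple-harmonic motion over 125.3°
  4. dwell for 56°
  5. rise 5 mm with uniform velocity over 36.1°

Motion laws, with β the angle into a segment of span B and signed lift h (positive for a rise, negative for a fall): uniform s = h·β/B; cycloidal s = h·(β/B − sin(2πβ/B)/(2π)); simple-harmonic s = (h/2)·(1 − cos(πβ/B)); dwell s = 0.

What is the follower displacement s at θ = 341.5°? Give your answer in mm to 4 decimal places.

seg 1 [0°–23.4°] dwell: s stays 0.0000
seg 2 [23.4°–142.6°] cycloidal, h=30: full span → s += 30 → s = 30.0000
seg 3 [142.6°–267.9°] simple-harmonic, h=-14: full span → s += -14 → s = 16.0000
seg 4 [267.9°–323.9°] dwell: s stays 16.0000
seg 5 [323.9°–360°] uniform, h=5: θ=341.5° here. β=17.6, B=36.1. 5·17.6/36.1 = 2.4377 → s = 18.4377

18.4377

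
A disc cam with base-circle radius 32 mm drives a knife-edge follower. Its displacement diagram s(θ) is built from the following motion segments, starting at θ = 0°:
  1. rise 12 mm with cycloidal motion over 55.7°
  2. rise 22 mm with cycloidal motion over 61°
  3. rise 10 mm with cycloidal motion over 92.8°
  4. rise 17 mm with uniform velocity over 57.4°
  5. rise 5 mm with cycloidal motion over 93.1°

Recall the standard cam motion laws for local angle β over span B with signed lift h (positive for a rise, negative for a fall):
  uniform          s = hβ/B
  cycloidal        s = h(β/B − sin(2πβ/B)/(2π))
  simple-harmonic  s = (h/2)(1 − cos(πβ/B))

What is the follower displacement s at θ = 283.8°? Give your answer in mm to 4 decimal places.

seg 1 [0°–55.7°] cycloidal, h=12: full span → s += 12 → s = 12.0000
seg 2 [55.7°–116.7°] cycloidal, h=22: full span → s += 22 → s = 34.0000
seg 3 [116.7°–209.5°] cycloidal, h=10: full span → s += 10 → s = 44.0000
seg 4 [209.5°–266.9°] uniform, h=17: full span → s += 17 → s = 61.0000
seg 5 [266.9°–360°] cycloidal, h=5: θ=283.8° here. β=16.9, B=93.1. 5·(0.1815 − sin(2π·0.1815)/(2π)) = 0.1844 → s = 61.1844

61.1844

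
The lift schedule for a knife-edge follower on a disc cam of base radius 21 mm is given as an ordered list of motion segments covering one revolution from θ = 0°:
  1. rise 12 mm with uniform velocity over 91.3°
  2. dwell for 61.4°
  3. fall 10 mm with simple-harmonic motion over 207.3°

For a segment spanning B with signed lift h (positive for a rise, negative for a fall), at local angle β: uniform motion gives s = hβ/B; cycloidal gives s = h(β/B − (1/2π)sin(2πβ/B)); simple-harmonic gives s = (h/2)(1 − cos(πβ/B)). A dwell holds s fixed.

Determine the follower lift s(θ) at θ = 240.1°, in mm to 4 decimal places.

seg 1 [0°–91.3°] uniform, h=12: full span → s += 12 → s = 12.0000
seg 2 [91.3°–152.7°] dwell: s stays 12.0000
seg 3 [152.7°–360°] simple-harmonic, h=-10: θ=240.1° here. β=87.4, B=207.3. -10/2·(1 − cos(π·0.4216)) = -3.7811 → s = 8.2189

8.2189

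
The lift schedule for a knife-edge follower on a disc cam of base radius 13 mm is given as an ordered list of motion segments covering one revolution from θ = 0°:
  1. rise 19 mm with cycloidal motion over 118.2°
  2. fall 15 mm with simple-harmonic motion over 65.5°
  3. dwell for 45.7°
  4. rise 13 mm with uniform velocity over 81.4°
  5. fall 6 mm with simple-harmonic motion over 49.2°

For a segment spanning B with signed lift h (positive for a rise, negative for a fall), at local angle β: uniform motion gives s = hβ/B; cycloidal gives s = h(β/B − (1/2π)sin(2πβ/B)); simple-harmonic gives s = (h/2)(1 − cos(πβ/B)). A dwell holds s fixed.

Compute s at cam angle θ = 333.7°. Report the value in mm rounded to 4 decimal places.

seg 1 [0°–118.2°] cycloidal, h=19: full span → s += 19 → s = 19.0000
seg 2 [118.2°–183.7°] simple-harmonic, h=-15: full span → s += -15 → s = 4.0000
seg 3 [183.7°–229.4°] dwell: s stays 4.0000
seg 4 [229.4°–310.8°] uniform, h=13: full span → s += 13 → s = 17.0000
seg 5 [310.8°–360°] simple-harmonic, h=-6: θ=333.7° here. β=22.9, B=49.2. -6/2·(1 − cos(π·0.4654)) = -2.6750 → s = 14.3250

14.3250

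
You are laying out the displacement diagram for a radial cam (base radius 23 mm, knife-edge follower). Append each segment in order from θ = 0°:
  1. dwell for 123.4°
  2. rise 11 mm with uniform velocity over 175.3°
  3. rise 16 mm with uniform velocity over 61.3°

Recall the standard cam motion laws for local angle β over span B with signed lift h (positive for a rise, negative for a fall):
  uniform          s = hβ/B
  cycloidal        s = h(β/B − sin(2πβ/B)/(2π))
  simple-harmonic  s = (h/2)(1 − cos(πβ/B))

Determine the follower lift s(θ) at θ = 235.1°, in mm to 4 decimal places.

seg 1 [0°–123.4°] dwell: s stays 0.0000
seg 2 [123.4°–298.7°] uniform, h=11: θ=235.1° here. β=111.7, B=175.3. 11·111.7/175.3 = 7.0091 → s = 7.0091

7.0091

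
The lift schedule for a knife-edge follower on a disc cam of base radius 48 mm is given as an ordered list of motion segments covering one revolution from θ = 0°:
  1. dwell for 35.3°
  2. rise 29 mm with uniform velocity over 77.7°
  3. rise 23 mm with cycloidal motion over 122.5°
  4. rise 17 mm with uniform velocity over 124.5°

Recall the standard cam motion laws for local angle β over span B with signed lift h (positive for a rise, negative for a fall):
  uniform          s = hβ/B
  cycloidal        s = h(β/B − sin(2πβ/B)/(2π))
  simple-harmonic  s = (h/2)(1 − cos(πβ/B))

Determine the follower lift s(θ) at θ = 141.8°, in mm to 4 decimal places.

seg 1 [0°–35.3°] dwell: s stays 0.0000
seg 2 [35.3°–113°] uniform, h=29: full span → s += 29 → s = 29.0000
seg 3 [113°–235.5°] cycloidal, h=23: θ=141.8° here. β=28.8, B=122.5. 23·(0.2351 − sin(2π·0.2351)/(2π)) = 1.7628 → s = 30.7628

30.7628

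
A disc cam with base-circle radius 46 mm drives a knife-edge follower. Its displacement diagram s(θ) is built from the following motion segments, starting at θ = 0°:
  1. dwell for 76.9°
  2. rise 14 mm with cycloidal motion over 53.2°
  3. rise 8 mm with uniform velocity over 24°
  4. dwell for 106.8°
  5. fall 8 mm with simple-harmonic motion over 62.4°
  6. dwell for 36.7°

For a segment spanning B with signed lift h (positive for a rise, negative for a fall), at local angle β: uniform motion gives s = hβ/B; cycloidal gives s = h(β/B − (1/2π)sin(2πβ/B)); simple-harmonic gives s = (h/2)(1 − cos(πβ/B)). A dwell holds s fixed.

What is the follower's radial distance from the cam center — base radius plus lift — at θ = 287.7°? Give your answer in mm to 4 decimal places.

seg 1 [0°–76.9°] dwell: s stays 0.0000
seg 2 [76.9°–130.1°] cycloidal, h=14: full span → s += 14 → s = 14.0000
seg 3 [130.1°–154.1°] uniform, h=8: full span → s += 8 → s = 22.0000
seg 4 [154.1°–260.9°] dwell: s stays 22.0000
seg 5 [260.9°–323.3°] simple-harmonic, h=-8: θ=287.7° here. β=26.8, B=62.4. -8/2·(1 − cos(π·0.4295)) = -3.1211 → s = 18.8789
radial distance = base radius + s = 46 + 18.8789 = 64.8789

64.8789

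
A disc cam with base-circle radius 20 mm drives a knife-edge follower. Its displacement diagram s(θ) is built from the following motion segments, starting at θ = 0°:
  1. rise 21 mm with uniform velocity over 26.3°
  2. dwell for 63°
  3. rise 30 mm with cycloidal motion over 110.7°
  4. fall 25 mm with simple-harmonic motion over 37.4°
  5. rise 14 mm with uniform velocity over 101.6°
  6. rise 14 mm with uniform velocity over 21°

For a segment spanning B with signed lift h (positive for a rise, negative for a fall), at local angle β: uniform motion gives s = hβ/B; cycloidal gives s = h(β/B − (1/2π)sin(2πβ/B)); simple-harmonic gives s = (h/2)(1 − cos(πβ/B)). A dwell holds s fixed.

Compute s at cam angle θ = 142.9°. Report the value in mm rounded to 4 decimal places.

seg 1 [0°–26.3°] uniform, h=21: full span → s += 21 → s = 21.0000
seg 2 [26.3°–89.3°] dwell: s stays 21.0000
seg 3 [89.3°–200°] cycloidal, h=30: θ=142.9° here. β=53.6, B=110.7. 30·(0.4842 − sin(2π·0.4842)/(2π)) = 14.0523 → s = 35.0523

35.0523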